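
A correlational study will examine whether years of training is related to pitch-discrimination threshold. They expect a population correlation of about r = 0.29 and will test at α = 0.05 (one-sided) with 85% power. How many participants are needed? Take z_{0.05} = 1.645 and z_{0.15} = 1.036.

Fisher's z: C = ½·ln((1+r)/(1−r)) = ½·ln(1.8169) = 0.2986.
n = ((z_{α} + z_β)/C)² + 3.
(1.645 + 1.036) / 0.2986 = 2.681 / 0.2986 = 8.979.
n = 8.979² + 3 = 80.61 + 3 = 83.6.
Round up.

n = 84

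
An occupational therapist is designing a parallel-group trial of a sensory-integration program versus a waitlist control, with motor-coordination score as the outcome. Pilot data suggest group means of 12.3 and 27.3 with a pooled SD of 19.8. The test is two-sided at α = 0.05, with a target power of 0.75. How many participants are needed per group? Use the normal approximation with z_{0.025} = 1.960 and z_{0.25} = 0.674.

n = 25 per group

Cohen's d = |M₁ − M₂| / SD_pooled = |12.3 − 27.3| / 19.8 = 15.0 / 19.8 = 0.758.
For two independent groups with equal n: n = 2·((z_{α/2} + z_β) / d)².
z_{α/2} + z_β = 1.960 + 0.674 = 2.634.
n = 2 × (2.634 / 0.758)² = 2 × 3.475² = 2 × 12.08 = 24.2.
Round up to the next whole participant.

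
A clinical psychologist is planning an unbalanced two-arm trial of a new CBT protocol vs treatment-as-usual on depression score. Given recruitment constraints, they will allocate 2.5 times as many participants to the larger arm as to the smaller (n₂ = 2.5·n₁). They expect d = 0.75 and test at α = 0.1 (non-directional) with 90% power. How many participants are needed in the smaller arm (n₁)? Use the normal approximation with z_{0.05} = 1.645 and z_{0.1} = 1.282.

n₁ = 22

With allocation ratio k = n₂/n₁ = 2.5, Var(x̄₁−x̄₂) = σ²(1/n₁ + 1/(k·n₁)) = σ²·(k+1)/(k·n₁).
So n₁ = (1 + 1/k)·((z_{α/2} + z_β)/d)² = 1.400 × (2.927/0.75)².
n₁ = 1.400 × 15.23 = 21.3.
Round up: n₁ = 22, giving n₂ = 2.5 × 22 = 55.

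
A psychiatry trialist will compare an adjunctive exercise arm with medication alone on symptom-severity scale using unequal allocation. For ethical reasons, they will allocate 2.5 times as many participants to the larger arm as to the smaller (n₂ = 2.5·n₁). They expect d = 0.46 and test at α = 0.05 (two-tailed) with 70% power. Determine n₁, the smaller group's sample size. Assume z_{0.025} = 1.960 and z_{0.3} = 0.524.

With allocation ratio k = n₂/n₁ = 2.5, Var(x̄₁−x̄₂) = σ²(1/n₁ + 1/(k·n₁)) = σ²·(k+1)/(k·n₁).
So n₁ = (1 + 1/k)·((z_{α/2} + z_β)/d)² = 1.400 × (2.484/0.46)².
n₁ = 1.400 × 29.16 = 40.8.
Round up: n₁ = 41, giving n₂ = ⌈2.5 × 41⌉ = ⌈102.5⌉ = 103.

n₁ = 41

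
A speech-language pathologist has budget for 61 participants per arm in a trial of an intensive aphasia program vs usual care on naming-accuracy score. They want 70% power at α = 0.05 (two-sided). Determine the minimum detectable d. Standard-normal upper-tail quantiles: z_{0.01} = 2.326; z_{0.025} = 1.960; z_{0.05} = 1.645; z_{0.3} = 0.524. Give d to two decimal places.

For two independent groups of n = 61 each: d_min = (z_{α/2} + z_β)·√(2/n).
z-sum = 1.960 + 0.524 = 2.484.
d_min = 2.484 × √(2/61) = 2.484 × 0.1811 = 0.450.

d_min ≈ 0.45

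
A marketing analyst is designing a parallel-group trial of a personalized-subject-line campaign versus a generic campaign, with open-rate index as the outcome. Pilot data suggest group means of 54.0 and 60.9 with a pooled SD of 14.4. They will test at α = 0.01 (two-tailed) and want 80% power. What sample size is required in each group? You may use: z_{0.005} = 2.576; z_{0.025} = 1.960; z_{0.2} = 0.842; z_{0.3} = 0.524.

n = 102 per group

Cohen's d = |M₁ − M₂| / SD_pooled = |54.0 − 60.9| / 14.4 = 6.9 / 14.4 = 0.479.
For two independent groups with equal n: n = 2·((z_{α/2} + z_β) / d)².
z_{α/2} + z_β = 2.576 + 0.842 = 3.418.
n = 2 × (3.418 / 0.479)² = 2 × 7.136² = 2 × 50.92 = 101.8.
Round up to the next whole participant.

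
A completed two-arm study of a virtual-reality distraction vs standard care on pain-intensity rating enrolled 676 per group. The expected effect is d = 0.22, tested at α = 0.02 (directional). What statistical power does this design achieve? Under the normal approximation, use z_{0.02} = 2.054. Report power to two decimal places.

power ≈ 0.98

For two equal groups, power = Φ(d·√(n/2) − z_{α}).
d·√(n/2) = 0.22 × √(676/2) = 0.22 × 18.385 = 4.045.
z_β = 4.045 − 2.054 = 1.991.
Power = Φ(1.991) = 0.977.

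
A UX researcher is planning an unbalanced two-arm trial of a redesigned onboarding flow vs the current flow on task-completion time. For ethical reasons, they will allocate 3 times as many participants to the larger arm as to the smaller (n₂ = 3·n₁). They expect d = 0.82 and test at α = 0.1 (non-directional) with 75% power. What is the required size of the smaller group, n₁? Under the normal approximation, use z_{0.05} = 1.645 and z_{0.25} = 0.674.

n₁ = 11

With allocation ratio k = n₂/n₁ = 3, Var(x̄₁−x̄₂) = σ²(1/n₁ + 1/(k·n₁)) = σ²·(k+1)/(k·n₁).
So n₁ = (1 + 1/k)·((z_{α/2} + z_β)/d)² = 1.333 × (2.319/0.82)².
n₁ = 1.333 × 8.00 = 10.7.
Round up: n₁ = 11, giving n₂ = 3 × 11 = 33.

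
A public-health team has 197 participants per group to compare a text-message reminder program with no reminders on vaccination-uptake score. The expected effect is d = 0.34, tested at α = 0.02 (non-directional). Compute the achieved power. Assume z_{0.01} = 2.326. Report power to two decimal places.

power ≈ 0.85

For two equal groups, power = Φ(d·√(n/2) − z_{α/2}).
d·√(n/2) = 0.34 × √(197/2) = 0.34 × 9.925 = 3.374.
z_β = 3.374 − 2.326 = 1.048.
Power = Φ(1.048) = 0.853.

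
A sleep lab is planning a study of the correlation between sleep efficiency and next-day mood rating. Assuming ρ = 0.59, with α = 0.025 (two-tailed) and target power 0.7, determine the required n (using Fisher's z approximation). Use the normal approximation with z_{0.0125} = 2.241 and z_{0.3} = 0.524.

n = 20

Fisher's z: C = ½·ln((1+r)/(1−r)) = ½·ln(3.8780) = 0.6777.
n = ((z_{α/2} + z_β)/C)² + 3.
(2.241 + 0.524) / 0.6777 = 2.765 / 0.6777 = 4.080.
n = 4.080² + 3 = 16.65 + 3 = 19.6.
Round up.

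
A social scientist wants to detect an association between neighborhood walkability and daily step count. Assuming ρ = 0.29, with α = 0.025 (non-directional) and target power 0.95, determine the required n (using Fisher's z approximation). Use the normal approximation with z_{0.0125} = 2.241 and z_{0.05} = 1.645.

n = 173

Fisher's z: C = ½·ln((1+r)/(1−r)) = ½·ln(1.8169) = 0.2986.
n = ((z_{α/2} + z_β)/C)² + 3.
(2.241 + 1.645) / 0.2986 = 3.886 / 0.2986 = 13.014.
n = 13.014² + 3 = 169.37 + 3 = 172.4.
Round up.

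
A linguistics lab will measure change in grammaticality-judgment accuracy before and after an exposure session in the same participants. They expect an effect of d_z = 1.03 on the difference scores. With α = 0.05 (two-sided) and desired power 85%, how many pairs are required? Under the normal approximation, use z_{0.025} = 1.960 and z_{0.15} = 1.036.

n = 9 pairs

For a paired (one-sample on differences) test: n = ((z_{α/2} + z_β) / d)².
z_{α/2} + z_β = 1.960 + 1.036 = 2.996.
n = (2.996 / 1.03)² = 2.909² = 8.46.
Round up.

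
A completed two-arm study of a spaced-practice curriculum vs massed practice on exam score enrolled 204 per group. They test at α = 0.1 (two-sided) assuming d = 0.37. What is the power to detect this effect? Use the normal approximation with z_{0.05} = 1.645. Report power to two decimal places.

For two equal groups, power = Φ(d·√(n/2) − z_{α/2}).
d·√(n/2) = 0.37 × √(204/2) = 0.37 × 10.100 = 3.737.
z_β = 3.737 − 1.645 = 2.092.
Power = Φ(2.092) = 0.982.

power ≈ 0.98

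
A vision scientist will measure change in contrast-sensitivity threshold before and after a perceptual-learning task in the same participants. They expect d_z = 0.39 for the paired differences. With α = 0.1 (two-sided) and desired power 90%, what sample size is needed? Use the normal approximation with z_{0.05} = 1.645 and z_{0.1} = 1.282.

n = 57 pairs

For a paired (one-sample on differences) test: n = ((z_{α/2} + z_β) / d)².
z_{α/2} + z_β = 1.645 + 1.282 = 2.927.
n = (2.927 / 0.39)² = 7.505² = 56.33.
Round up.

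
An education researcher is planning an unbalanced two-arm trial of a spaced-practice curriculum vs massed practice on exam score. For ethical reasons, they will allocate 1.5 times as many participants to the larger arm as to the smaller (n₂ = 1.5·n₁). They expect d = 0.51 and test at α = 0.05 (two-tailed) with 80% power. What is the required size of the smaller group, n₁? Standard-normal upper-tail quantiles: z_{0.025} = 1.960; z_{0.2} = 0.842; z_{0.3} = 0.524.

n₁ = 51

With allocation ratio k = n₂/n₁ = 1.5, Var(x̄₁−x̄₂) = σ²(1/n₁ + 1/(k·n₁)) = σ²·(k+1)/(k·n₁).
So n₁ = (1 + 1/k)·((z_{α/2} + z_β)/d)² = 1.667 × (2.802/0.51)².
n₁ = 1.667 × 30.19 = 50.3.
Round up: n₁ = 51, giving n₂ = ⌈1.5 × 51⌉ = ⌈76.5⌉ = 77.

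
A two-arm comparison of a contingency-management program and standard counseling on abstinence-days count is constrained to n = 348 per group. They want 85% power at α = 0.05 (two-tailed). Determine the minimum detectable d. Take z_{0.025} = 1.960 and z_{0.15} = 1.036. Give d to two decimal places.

d_min ≈ 0.23

For two independent groups of n = 348 each: d_min = (z_{α/2} + z_β)·√(2/n).
z-sum = 1.960 + 1.036 = 2.996.
d_min = 2.996 × √(2/348) = 2.996 × 0.0758 = 0.227.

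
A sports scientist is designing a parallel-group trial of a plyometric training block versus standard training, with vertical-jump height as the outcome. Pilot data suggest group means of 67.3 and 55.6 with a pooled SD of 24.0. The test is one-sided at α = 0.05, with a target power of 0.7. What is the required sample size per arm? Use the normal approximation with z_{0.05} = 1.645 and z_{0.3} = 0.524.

n = 40 per group

Cohen's d = |M₁ − M₂| / SD_pooled = |67.3 − 55.6| / 24.0 = 11.7 / 24.0 = 0.487.
For two independent groups with equal n: n = 2·((z_{α} + z_β) / d)².
z_{α} + z_β = 1.645 + 0.524 = 2.169.
n = 2 × (2.169 / 0.487)² = 2 × 4.454² = 2 × 19.84 = 39.7.
Round up to the next whole participant.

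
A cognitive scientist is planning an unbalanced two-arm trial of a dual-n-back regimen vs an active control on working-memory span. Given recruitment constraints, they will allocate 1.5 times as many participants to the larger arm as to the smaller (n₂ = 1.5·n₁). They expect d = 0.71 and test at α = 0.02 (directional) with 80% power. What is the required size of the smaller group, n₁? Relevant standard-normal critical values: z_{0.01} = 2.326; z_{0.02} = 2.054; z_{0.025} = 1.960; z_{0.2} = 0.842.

n₁ = 28

With allocation ratio k = n₂/n₁ = 1.5, Var(x̄₁−x̄₂) = σ²(1/n₁ + 1/(k·n₁)) = σ²·(k+1)/(k·n₁).
So n₁ = (1 + 1/k)·((z_{α} + z_β)/d)² = 1.667 × (2.896/0.71)².
n₁ = 1.667 × 16.64 = 27.7.
Round up: n₁ = 28, giving n₂ = 1.5 × 28 = 42.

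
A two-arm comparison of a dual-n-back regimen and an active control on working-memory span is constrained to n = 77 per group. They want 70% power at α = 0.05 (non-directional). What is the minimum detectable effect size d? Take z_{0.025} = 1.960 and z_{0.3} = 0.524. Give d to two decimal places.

For two independent groups of n = 77 each: d_min = (z_{α/2} + z_β)·√(2/n).
z-sum = 1.960 + 0.524 = 2.484.
d_min = 2.484 × √(2/77) = 2.484 × 0.1612 = 0.400.

d_min ≈ 0.40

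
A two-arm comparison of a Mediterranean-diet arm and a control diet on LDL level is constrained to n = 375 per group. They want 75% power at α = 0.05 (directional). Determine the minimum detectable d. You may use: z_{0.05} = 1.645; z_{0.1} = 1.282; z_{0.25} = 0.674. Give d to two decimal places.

For two independent groups of n = 375 each: d_min = (z_{α} + z_β)·√(2/n).
z-sum = 1.645 + 0.674 = 2.319.
d_min = 2.319 × √(2/375) = 2.319 × 0.0730 = 0.169.

d_min ≈ 0.17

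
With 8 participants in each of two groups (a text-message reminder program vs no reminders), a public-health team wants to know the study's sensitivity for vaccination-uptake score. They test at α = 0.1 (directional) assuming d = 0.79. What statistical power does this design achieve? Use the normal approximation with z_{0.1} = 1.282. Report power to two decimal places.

For two equal groups, power = Φ(d·√(n/2) − z_{α}).
d·√(n/2) = 0.79 × √(8/2) = 0.79 × 2.000 = 1.580.
z_β = 1.580 − 1.282 = 0.298.
Power = Φ(0.298) = 0.617.

power ≈ 0.62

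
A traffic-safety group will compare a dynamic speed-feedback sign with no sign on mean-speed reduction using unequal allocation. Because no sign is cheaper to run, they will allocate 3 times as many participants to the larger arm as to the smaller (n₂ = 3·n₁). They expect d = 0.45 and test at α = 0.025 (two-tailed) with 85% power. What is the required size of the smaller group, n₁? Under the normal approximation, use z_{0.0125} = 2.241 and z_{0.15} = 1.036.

n₁ = 71

With allocation ratio k = n₂/n₁ = 3, Var(x̄₁−x̄₂) = σ²(1/n₁ + 1/(k·n₁)) = σ²·(k+1)/(k·n₁).
So n₁ = (1 + 1/k)·((z_{α/2} + z_β)/d)² = 1.333 × (3.277/0.45)².
n₁ = 1.333 × 53.03 = 70.7.
Round up: n₁ = 71, giving n₂ = 3 × 71 = 213.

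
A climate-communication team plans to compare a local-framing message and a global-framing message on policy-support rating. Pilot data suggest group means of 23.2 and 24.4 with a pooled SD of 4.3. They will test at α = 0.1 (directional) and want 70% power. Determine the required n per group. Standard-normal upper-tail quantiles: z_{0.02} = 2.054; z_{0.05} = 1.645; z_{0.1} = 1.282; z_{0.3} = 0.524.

n = 84 per group

Cohen's d = |M₁ − M₂| / SD_pooled = |23.2 − 24.4| / 4.3 = 1.2 / 4.3 = 0.279.
For two independent groups with equal n: n = 2·((z_{α} + z_β) / d)².
z_{α} + z_β = 1.282 + 0.524 = 1.806.
n = 2 × (1.806 / 0.279)² = 2 × 6.473² = 2 × 41.90 = 83.8.
Round up to the next whole participant.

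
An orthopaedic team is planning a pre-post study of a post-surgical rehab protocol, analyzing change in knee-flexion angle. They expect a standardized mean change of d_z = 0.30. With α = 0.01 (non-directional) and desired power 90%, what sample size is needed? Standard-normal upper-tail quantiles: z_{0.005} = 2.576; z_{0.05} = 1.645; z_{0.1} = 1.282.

n = 166 pairs

For a paired (one-sample on differences) test: n = ((z_{α/2} + z_β) / d)².
z_{α/2} + z_β = 2.576 + 1.282 = 3.858.
n = (3.858 / 0.30)² = 12.860² = 165.38.
Round up.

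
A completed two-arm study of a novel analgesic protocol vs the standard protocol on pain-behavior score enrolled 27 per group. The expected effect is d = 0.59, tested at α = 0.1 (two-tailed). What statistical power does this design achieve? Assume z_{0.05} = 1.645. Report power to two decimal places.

For two equal groups, power = Φ(d·√(n/2) − z_{α/2}).
d·√(n/2) = 0.59 × √(27/2) = 0.59 × 3.674 = 2.168.
z_β = 2.168 − 1.645 = 0.523.
Power = Φ(0.523) = 0.699.

power ≈ 0.70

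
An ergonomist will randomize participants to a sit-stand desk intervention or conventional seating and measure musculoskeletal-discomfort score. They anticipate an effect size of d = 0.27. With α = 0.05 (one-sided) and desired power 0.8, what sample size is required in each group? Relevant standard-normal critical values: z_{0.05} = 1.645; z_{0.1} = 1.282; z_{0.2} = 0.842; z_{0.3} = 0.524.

n = 170 per group

For two independent groups with equal n: n = 2·((z_{α} + z_β) / d)².
z_{α} + z_β = 1.645 + 0.842 = 2.487.
n = 2 × (2.487 / 0.27)² = 2 × 9.211² = 2 × 84.84 = 169.7.
Round up to the next whole participant.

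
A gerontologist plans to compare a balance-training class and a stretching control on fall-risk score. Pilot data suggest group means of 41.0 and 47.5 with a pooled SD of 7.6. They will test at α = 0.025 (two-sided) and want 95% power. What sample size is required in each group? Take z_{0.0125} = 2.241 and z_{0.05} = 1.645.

n = 42 per group

Cohen's d = |M₁ − M₂| / SD_pooled = |41.0 − 47.5| / 7.6 = 6.5 / 7.6 = 0.855.
For two independent groups with equal n: n = 2·((z_{α/2} + z_β) / d)².
z_{α/2} + z_β = 2.241 + 1.645 = 3.886.
n = 2 × (3.886 / 0.855)² = 2 × 4.545² = 2 × 20.66 = 41.3.
Round up to the next whole participant.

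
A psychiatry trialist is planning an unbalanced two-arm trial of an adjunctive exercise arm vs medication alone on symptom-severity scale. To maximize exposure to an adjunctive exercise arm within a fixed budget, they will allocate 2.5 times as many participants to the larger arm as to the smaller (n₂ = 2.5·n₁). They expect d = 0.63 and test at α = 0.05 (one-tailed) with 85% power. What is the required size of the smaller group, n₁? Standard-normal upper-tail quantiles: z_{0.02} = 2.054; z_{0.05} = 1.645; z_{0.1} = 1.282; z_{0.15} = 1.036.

With allocation ratio k = n₂/n₁ = 2.5, Var(x̄₁−x̄₂) = σ²(1/n₁ + 1/(k·n₁)) = σ²·(k+1)/(k·n₁).
So n₁ = (1 + 1/k)·((z_{α} + z_β)/d)² = 1.400 × (2.681/0.63)².
n₁ = 1.400 × 18.11 = 25.4.
Round up: n₁ = 26, giving n₂ = 2.5 × 26 = 65.

n₁ = 26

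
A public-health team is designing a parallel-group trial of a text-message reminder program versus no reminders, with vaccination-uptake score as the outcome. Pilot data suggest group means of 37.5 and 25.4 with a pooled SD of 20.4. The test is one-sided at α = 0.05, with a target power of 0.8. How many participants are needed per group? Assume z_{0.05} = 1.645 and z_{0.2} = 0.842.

Cohen's d = |M₁ − M₂| / SD_pooled = |37.5 − 25.4| / 20.4 = 12.1 / 20.4 = 0.593.
For two independent groups with equal n: n = 2·((z_{α} + z_β) / d)².
z_{α} + z_β = 1.645 + 0.842 = 2.487.
n = 2 × (2.487 / 0.593)² = 2 × 4.194² = 2 × 17.59 = 35.2.
Round up to the next whole participant.

n = 36 per group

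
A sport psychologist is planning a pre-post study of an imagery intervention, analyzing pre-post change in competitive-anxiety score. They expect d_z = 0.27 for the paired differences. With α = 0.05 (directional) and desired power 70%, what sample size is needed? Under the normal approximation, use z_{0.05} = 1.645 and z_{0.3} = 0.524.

n = 65 pairs

For a paired (one-sample on differences) test: n = ((z_{α} + z_β) / d)².
z_{α} + z_β = 1.645 + 0.524 = 2.169.
n = (2.169 / 0.27)² = 8.033² = 64.53.
Round up.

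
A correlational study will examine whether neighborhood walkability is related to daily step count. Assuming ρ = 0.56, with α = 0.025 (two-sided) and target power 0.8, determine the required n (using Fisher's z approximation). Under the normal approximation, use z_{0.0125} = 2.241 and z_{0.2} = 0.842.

n = 27

Fisher's z: C = ½·ln((1+r)/(1−r)) = ½·ln(3.5455) = 0.6328.
n = ((z_{α/2} + z_β)/C)² + 3.
(2.241 + 0.842) / 0.6328 = 3.083 / 0.6328 = 4.872.
n = 4.872² + 3 = 23.74 + 3 = 26.7.
Round up.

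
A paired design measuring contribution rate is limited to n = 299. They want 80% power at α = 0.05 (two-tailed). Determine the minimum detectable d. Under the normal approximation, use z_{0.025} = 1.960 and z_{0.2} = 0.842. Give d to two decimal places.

d_min ≈ 0.16

For a single sample (or paired design) of n = 299: d_min = (z_{α/2} + z_β)/√n.
z-sum = 1.960 + 0.842 = 2.802.
d_min = 2.802 / √299 = 2.802 / 17.292 = 0.162.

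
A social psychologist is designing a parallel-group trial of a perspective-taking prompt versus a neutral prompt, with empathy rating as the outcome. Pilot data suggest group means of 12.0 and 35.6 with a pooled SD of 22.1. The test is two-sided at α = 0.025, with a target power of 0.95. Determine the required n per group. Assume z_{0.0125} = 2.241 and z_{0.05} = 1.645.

Cohen's d = |M₁ − M₂| / SD_pooled = |12.0 − 35.6| / 22.1 = 23.6 / 22.1 = 1.068.
For two independent groups with equal n: n = 2·((z_{α/2} + z_β) / d)².
z_{α/2} + z_β = 2.241 + 1.645 = 3.886.
n = 2 × (3.886 / 1.068)² = 2 × 3.639² = 2 × 13.24 = 26.5.
Round up to the next whole participant.

n = 27 per group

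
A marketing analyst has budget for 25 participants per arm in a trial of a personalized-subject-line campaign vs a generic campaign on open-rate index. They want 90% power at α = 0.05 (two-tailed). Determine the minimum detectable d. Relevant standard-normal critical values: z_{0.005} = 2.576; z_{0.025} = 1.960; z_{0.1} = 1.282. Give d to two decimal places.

For two independent groups of n = 25 each: d_min = (z_{α/2} + z_β)·√(2/n).
z-sum = 1.960 + 1.282 = 3.242.
d_min = 3.242 × √(2/25) = 3.242 × 0.2828 = 0.917.

d_min ≈ 0.92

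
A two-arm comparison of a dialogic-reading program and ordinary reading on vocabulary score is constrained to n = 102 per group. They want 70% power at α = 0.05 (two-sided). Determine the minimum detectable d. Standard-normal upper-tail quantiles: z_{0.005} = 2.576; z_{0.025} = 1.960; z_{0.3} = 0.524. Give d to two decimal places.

d_min ≈ 0.35

For two independent groups of n = 102 each: d_min = (z_{α/2} + z_β)·√(2/n).
z-sum = 1.960 + 0.524 = 2.484.
d_min = 2.484 × √(2/102) = 2.484 × 0.1400 = 0.348.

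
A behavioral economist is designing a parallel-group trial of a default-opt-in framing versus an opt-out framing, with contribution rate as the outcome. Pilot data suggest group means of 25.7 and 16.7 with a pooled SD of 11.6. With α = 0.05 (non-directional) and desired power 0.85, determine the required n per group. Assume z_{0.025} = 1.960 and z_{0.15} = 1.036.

Cohen's d = |M₁ − M₂| / SD_pooled = |25.7 − 16.7| / 11.6 = 9.0 / 11.6 = 0.776.
For two independent groups with equal n: n = 2·((z_{α/2} + z_β) / d)².
z_{α/2} + z_β = 1.960 + 1.036 = 2.996.
n = 2 × (2.996 / 0.776)² = 2 × 3.861² = 2 × 14.91 = 29.8.
Round up to the next whole participant.

n = 30 per group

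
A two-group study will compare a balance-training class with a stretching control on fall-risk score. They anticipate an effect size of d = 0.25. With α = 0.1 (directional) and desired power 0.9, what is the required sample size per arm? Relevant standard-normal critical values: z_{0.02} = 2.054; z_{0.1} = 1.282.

n = 211 per group

For two independent groups with equal n: n = 2·((z_{α} + z_β) / d)².
z_{α} + z_β = 1.282 + 1.282 = 2.564.
n = 2 × (2.564 / 0.25)² = 2 × 10.256² = 2 × 105.19 = 210.4.
Round up to the next whole participant.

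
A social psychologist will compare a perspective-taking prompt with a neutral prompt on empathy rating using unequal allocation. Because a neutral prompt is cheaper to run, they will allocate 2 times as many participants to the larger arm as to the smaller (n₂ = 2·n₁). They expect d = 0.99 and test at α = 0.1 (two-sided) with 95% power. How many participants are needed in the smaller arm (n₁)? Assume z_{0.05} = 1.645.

n₁ = 17

With allocation ratio k = n₂/n₁ = 2, Var(x̄₁−x̄₂) = σ²(1/n₁ + 1/(k·n₁)) = σ²·(k+1)/(k·n₁).
So n₁ = (1 + 1/k)·((z_{α/2} + z_β)/d)² = 1.500 × (3.290/0.99)².
n₁ = 1.500 × 11.04 = 16.6.
Round up: n₁ = 17, giving n₂ = 2 × 17 = 34.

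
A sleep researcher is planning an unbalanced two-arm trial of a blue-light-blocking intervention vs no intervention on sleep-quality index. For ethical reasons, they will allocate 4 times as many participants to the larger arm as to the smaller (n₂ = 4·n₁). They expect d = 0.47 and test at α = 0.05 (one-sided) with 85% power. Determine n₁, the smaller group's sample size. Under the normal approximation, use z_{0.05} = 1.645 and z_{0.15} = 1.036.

With allocation ratio k = n₂/n₁ = 4, Var(x̄₁−x̄₂) = σ²(1/n₁ + 1/(k·n₁)) = σ²·(k+1)/(k·n₁).
So n₁ = (1 + 1/k)·((z_{α} + z_β)/d)² = 1.250 × (2.681/0.47)².
n₁ = 1.250 × 32.54 = 40.7.
Round up: n₁ = 41, giving n₂ = 4 × 41 = 164.

n₁ = 41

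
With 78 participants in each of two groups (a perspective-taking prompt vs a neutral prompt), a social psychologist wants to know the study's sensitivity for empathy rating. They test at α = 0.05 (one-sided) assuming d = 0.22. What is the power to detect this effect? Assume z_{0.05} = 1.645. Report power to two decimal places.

power ≈ 0.39

For two equal groups, power = Φ(d·√(n/2) − z_{α}).
d·√(n/2) = 0.22 × √(78/2) = 0.22 × 6.245 = 1.374.
z_β = 1.374 − 1.645 = -0.271.
Power = Φ(-0.271) = 0.393.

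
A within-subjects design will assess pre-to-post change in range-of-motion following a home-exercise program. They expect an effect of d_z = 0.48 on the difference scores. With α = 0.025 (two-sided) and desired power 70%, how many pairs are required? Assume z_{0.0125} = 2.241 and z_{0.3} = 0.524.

n = 34 pairs

For a paired (one-sample on differences) test: n = ((z_{α/2} + z_β) / d)².
z_{α/2} + z_β = 2.241 + 0.524 = 2.765.
n = (2.765 / 0.48)² = 5.760² = 33.18.
Round up.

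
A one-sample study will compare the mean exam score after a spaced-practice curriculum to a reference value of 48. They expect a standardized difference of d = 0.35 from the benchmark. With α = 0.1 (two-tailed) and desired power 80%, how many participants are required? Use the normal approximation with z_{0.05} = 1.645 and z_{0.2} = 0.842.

n = 51

For a one-sample test: n = ((z_{α/2} + z_β) / d)².
z_{α/2} + z_β = 1.645 + 0.842 = 2.487.
n = (2.487 / 0.35)² = 7.106² = 50.49.
Round up.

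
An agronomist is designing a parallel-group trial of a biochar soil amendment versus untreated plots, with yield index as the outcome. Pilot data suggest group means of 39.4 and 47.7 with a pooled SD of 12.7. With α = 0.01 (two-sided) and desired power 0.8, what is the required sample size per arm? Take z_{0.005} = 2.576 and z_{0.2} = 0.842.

n = 55 per group

Cohen's d = |M₁ − M₂| / SD_pooled = |39.4 − 47.7| / 12.7 = 8.3 / 12.7 = 0.654.
For two independent groups with equal n: n = 2·((z_{α/2} + z_β) / d)².
z_{α/2} + z_β = 2.576 + 0.842 = 3.418.
n = 2 × (3.418 / 0.654)² = 2 × 5.226² = 2 × 27.31 = 54.6.
Round up to the next whole participant.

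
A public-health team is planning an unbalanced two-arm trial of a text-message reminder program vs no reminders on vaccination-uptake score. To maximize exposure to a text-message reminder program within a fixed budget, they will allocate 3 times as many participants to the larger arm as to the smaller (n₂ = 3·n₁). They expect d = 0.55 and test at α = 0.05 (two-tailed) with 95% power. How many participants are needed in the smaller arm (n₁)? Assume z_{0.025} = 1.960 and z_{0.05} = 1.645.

With allocation ratio k = n₂/n₁ = 3, Var(x̄₁−x̄₂) = σ²(1/n₁ + 1/(k·n₁)) = σ²·(k+1)/(k·n₁).
So n₁ = (1 + 1/k)·((z_{α/2} + z_β)/d)² = 1.333 × (3.605/0.55)².
n₁ = 1.333 × 42.96 = 57.3.
Round up: n₁ = 58, giving n₂ = 3 × 58 = 174.

n₁ = 58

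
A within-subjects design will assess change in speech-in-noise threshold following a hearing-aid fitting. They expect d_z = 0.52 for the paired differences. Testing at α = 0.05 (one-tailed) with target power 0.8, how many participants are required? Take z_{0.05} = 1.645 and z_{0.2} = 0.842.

n = 23 pairs

For a paired (one-sample on differences) test: n = ((z_{α} + z_β) / d)².
z_{α} + z_β = 1.645 + 0.842 = 2.487.
n = (2.487 / 0.52)² = 4.783² = 22.87.
Round up.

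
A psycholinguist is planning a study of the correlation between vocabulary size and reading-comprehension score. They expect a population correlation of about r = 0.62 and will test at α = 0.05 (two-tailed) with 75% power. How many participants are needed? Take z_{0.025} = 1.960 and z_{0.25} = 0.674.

Fisher's z: C = ½·ln((1+r)/(1−r)) = ½·ln(4.2632) = 0.7250.
n = ((z_{α/2} + z_β)/C)² + 3.
(1.960 + 0.674) / 0.7250 = 2.634 / 0.7250 = 3.633.
n = 3.633² + 3 = 13.20 + 3 = 16.2.
Round up.

n = 17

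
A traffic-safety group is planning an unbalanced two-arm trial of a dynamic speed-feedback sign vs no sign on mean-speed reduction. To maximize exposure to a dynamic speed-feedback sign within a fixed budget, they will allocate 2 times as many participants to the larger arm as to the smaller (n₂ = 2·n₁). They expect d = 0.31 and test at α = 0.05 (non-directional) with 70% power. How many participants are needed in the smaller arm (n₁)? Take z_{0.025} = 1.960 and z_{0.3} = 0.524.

With allocation ratio k = n₂/n₁ = 2, Var(x̄₁−x̄₂) = σ²(1/n₁ + 1/(k·n₁)) = σ²·(k+1)/(k·n₁).
So n₁ = (1 + 1/k)·((z_{α/2} + z_β)/d)² = 1.500 × (2.484/0.31)².
n₁ = 1.500 × 64.21 = 96.3.
Round up: n₁ = 97, giving n₂ = 2 × 97 = 194.

n₁ = 97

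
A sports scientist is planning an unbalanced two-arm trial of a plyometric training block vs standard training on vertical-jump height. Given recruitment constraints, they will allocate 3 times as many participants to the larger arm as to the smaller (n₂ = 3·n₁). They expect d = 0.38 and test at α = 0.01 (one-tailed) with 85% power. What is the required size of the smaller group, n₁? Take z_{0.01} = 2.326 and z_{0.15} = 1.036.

With allocation ratio k = n₂/n₁ = 3, Var(x̄₁−x̄₂) = σ²(1/n₁ + 1/(k·n₁)) = σ²·(k+1)/(k·n₁).
So n₁ = (1 + 1/k)·((z_{α} + z_β)/d)² = 1.333 × (3.362/0.38)².
n₁ = 1.333 × 78.28 = 104.4.
Round up: n₁ = 105, giving n₂ = 3 × 105 = 315.

n₁ = 105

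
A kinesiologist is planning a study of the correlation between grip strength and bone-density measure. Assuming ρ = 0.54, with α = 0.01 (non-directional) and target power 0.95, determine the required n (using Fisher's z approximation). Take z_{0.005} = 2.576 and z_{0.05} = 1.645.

n = 52

Fisher's z: C = ½·ln((1+r)/(1−r)) = ½·ln(3.3478) = 0.6042.
n = ((z_{α/2} + z_β)/C)² + 3.
(2.576 + 1.645) / 0.6042 = 4.221 / 0.6042 = 6.986.
n = 6.986² + 3 = 48.81 + 3 = 51.8.
Round up.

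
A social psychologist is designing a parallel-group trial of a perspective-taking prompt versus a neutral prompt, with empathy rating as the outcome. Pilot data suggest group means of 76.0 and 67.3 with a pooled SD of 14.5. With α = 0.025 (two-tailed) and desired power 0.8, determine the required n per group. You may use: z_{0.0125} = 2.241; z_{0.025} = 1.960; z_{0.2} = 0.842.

n = 53 per group

Cohen's d = |M₁ − M₂| / SD_pooled = |76.0 − 67.3| / 14.5 = 8.7 / 14.5 = 0.600.
For two independent groups with equal n: n = 2·((z_{α/2} + z_β) / d)².
z_{α/2} + z_β = 2.241 + 0.842 = 3.083.
n = 2 × (3.083 / 0.600)² = 2 × 5.138² = 2 × 26.40 = 52.8.
Round up to the next whole participant.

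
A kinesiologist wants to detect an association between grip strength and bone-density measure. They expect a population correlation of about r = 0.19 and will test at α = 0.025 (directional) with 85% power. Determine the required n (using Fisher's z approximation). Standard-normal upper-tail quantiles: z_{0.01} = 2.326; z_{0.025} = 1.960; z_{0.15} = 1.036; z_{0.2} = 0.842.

Fisher's z: C = ½·ln((1+r)/(1−r)) = ½·ln(1.4691) = 0.1923.
n = ((z_{α} + z_β)/C)² + 3.
(1.960 + 1.036) / 0.1923 = 2.996 / 0.1923 = 15.580.
n = 15.580² + 3 = 242.73 + 3 = 245.7.
Round up.

n = 246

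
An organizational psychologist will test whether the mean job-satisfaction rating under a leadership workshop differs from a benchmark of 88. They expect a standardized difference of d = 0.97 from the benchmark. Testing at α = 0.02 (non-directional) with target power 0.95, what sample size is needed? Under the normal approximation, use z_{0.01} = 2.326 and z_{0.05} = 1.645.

n = 17

For a one-sample test: n = ((z_{α/2} + z_β) / d)².
z_{α/2} + z_β = 2.326 + 1.645 = 3.971.
n = (3.971 / 0.97)² = 4.094² = 16.76.
Round up.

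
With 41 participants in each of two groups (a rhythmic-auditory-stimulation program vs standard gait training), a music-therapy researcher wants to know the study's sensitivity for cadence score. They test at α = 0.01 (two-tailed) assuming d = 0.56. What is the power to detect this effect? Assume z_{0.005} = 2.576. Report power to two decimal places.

power ≈ 0.48

For two equal groups, power = Φ(d·√(n/2) − z_{α/2}).
d·√(n/2) = 0.56 × √(41/2) = 0.56 × 4.528 = 2.536.
z_β = 2.536 − 2.576 = -0.040.
Power = Φ(-0.040) = 0.484.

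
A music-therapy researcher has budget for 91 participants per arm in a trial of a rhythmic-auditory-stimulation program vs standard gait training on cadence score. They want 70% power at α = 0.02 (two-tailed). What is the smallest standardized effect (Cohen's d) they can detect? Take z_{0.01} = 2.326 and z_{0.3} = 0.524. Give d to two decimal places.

d_min ≈ 0.42

For two independent groups of n = 91 each: d_min = (z_{α/2} + z_β)·√(2/n).
z-sum = 2.326 + 0.524 = 2.850.
d_min = 2.850 × √(2/91) = 2.850 × 0.1482 = 0.423.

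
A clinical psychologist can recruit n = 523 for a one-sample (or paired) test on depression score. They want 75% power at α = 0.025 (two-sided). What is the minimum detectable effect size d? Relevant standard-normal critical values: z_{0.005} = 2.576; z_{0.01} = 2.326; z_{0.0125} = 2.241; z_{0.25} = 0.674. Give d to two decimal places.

For a single sample (or paired design) of n = 523: d_min = (z_{α/2} + z_β)/√n.
z-sum = 2.241 + 0.674 = 2.915.
d_min = 2.915 / √523 = 2.915 / 22.869 = 0.127.

d_min ≈ 0.13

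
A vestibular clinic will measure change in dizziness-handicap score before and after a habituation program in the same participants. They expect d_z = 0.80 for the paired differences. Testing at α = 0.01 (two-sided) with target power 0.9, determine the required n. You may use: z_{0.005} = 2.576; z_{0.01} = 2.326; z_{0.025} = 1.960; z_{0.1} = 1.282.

n = 24 pairs

For a paired (one-sample on differences) test: n = ((z_{α/2} + z_β) / d)².
z_{α/2} + z_β = 2.576 + 1.282 = 3.858.
n = (3.858 / 0.80)² = 4.822² = 23.26.
Round up.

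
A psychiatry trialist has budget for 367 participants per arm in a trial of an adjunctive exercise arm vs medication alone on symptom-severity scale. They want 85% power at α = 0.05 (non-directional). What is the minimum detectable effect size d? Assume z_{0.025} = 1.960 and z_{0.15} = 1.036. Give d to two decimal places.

For two independent groups of n = 367 each: d_min = (z_{α/2} + z_β)·√(2/n).
z-sum = 1.960 + 1.036 = 2.996.
d_min = 2.996 × √(2/367) = 2.996 × 0.0738 = 0.221.

d_min ≈ 0.22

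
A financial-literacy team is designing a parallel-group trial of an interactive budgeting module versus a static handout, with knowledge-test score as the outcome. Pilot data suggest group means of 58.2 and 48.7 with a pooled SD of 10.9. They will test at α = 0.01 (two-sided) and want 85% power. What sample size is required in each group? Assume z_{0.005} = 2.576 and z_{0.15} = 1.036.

n = 35 per group

Cohen's d = |M₁ − M₂| / SD_pooled = |58.2 − 48.7| / 10.9 = 9.5 / 10.9 = 0.872.
For two independent groups with equal n: n = 2·((z_{α/2} + z_β) / d)².
z_{α/2} + z_β = 2.576 + 1.036 = 3.612.
n = 2 × (3.612 / 0.872)² = 2 × 4.142² = 2 × 17.16 = 34.3.
Round up to the next whole participant.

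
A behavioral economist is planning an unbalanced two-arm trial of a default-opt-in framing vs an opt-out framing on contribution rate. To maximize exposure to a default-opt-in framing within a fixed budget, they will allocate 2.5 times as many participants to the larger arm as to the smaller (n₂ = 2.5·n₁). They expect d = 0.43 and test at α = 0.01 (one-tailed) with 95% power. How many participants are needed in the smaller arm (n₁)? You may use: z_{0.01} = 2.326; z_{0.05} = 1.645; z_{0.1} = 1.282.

With allocation ratio k = n₂/n₁ = 2.5, Var(x̄₁−x̄₂) = σ²(1/n₁ + 1/(k·n₁)) = σ²·(k+1)/(k·n₁).
So n₁ = (1 + 1/k)·((z_{α} + z_β)/d)² = 1.400 × (3.971/0.43)².
n₁ = 1.400 × 85.28 = 119.4.
Round up: n₁ = 120, giving n₂ = 2.5 × 120 = 300.

n₁ = 120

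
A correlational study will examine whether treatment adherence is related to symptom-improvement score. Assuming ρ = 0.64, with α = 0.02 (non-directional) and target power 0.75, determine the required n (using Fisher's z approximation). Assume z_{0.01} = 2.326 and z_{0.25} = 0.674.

Fisher's z: C = ½·ln((1+r)/(1−r)) = ½·ln(4.5556) = 0.7582.
n = ((z_{α/2} + z_β)/C)² + 3.
(2.326 + 0.674) / 0.7582 = 3.000 / 0.7582 = 3.957.
n = 3.957² + 3 = 15.66 + 3 = 18.7.
Round up.

n = 19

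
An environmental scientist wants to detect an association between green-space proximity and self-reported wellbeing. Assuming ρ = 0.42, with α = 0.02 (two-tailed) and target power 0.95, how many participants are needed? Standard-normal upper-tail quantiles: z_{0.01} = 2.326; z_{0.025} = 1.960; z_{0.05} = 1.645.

n = 82

Fisher's z: C = ½·ln((1+r)/(1−r)) = ½·ln(2.4483) = 0.4477.
n = ((z_{α/2} + z_β)/C)² + 3.
(2.326 + 1.645) / 0.4477 = 3.971 / 0.4477 = 8.870.
n = 8.870² + 3 = 78.67 + 3 = 81.7.
Round up.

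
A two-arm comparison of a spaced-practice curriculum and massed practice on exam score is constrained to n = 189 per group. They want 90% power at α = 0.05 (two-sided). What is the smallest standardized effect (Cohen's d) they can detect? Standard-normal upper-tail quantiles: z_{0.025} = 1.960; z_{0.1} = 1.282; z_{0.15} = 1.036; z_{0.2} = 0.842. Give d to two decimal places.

For two independent groups of n = 189 each: d_min = (z_{α/2} + z_β)·√(2/n).
z-sum = 1.960 + 1.282 = 3.242.
d_min = 3.242 × √(2/189) = 3.242 × 0.1029 = 0.334.

d_min ≈ 0.33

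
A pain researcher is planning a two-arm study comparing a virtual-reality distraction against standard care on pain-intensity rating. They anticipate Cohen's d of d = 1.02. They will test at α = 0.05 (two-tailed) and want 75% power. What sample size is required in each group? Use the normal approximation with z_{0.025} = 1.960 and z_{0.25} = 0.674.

For two independent groups with equal n: n = 2·((z_{α/2} + z_β) / d)².
z_{α/2} + z_β = 1.960 + 0.674 = 2.634.
n = 2 × (2.634 / 1.02)² = 2 × 2.582² = 2 × 6.67 = 13.3.
Round up to the next whole participant.

n = 14 per group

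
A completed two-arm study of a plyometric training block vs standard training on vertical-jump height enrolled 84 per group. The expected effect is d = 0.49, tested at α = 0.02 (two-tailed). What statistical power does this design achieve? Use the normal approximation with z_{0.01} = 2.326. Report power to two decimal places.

power ≈ 0.80

For two equal groups, power = Φ(d·√(n/2) − z_{α/2}).
d·√(n/2) = 0.49 × √(84/2) = 0.49 × 6.481 = 3.176.
z_β = 3.176 − 2.326 = 0.850.
Power = Φ(0.850) = 0.802.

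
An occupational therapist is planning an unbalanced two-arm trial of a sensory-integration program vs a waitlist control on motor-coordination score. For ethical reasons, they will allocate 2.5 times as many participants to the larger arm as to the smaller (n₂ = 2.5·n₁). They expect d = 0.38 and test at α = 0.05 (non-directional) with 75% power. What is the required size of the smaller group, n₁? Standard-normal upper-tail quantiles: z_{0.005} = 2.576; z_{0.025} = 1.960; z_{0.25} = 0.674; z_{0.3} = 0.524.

With allocation ratio k = n₂/n₁ = 2.5, Var(x̄₁−x̄₂) = σ²(1/n₁ + 1/(k·n₁)) = σ²·(k+1)/(k·n₁).
So n₁ = (1 + 1/k)·((z_{α/2} + z_β)/d)² = 1.400 × (2.634/0.38)².
n₁ = 1.400 × 48.05 = 67.3.
Round up: n₁ = 68, giving n₂ = 2.5 × 68 = 170.

n₁ = 68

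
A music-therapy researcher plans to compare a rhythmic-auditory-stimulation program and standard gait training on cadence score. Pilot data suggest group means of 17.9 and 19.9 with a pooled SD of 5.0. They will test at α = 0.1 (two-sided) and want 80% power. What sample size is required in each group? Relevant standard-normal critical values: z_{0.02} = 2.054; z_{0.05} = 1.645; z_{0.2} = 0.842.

Cohen's d = |M₁ − M₂| / SD_pooled = |17.9 − 19.9| / 5.0 = 2.0 / 5.0 = 0.400.
For two independent groups with equal n: n = 2·((z_{α/2} + z_β) / d)².
z_{α/2} + z_β = 1.645 + 0.842 = 2.487.
n = 2 × (2.487 / 0.400)² = 2 × 6.218² = 2 × 38.66 = 77.3.
Round up to the next whole participant.

n = 78 per group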